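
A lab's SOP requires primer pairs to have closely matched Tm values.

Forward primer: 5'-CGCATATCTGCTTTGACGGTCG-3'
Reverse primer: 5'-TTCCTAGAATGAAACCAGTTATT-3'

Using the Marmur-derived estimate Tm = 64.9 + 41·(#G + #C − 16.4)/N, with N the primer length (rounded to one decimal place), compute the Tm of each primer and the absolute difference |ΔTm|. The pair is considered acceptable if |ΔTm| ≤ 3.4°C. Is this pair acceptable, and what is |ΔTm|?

|ΔTm| = 8.6°C; the pair is not acceptable.

Forward: G+C = 12, N = 22 → Tm = 64.9 + 41·(12 − 16.4)/22 = 56.7°C.
Reverse: G+C = 7, N = 23 → Tm = 64.9 + 41·(7 − 16.4)/23 = 48.1°C.
|ΔTm| = |56.7 − 48.1| = 8.6°C, > 3.4°C.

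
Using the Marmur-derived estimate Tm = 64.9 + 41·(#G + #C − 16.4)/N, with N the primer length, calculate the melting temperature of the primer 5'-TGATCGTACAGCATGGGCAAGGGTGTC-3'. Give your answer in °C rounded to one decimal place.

Base counts: A=6, T=6, G=10, C=5; G+C = 15, N = 27.
Tm = 64.9 + 41·(15 − 16.4)/27 = 64.9 + -57.40/27 = 62.8°C.

62.8°C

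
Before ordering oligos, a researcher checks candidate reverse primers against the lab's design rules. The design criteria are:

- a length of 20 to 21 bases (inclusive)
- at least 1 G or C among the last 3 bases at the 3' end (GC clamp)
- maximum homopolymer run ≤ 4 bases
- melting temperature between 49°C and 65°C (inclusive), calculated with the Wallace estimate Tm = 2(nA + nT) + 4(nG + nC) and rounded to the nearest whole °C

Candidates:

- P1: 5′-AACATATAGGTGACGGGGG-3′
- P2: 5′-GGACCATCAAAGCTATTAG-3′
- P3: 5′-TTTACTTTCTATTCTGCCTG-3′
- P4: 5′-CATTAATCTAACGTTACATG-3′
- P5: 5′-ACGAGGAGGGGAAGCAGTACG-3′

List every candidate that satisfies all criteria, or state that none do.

P3 and P4.

P1 (19 nt, A=6 T=3 G=8 C=2): length 19, outside 20–21 ✗; 3' end GGG has 3 G/C ✓; longest run = 5, exceeds 4 ✗; Tm = 2·9 + 4·10 = 58°C ✓ — fails.
P2 (19 nt, A=7 T=4 G=4 C=4): length 19, outside 20–21 ✗; 3' end TAG has 1 G/C ✓; longest run = 3 ✓; Tm = 2·11 + 4·8 = 54°C ✓ — fails.
P3 (20 nt, A=2 T=11 G=2 C=5): length 20 ✓; 3' end CTG has 2 G/C ✓; longest run = 3 ✓; Tm = 2·13 + 4·7 = 54°C ✓ — passes.
P4 (20 nt, A=7 T=7 G=2 C=4): length 20 ✓; 3' end ATG has 1 G/C ✓; longest run = 2 ✓; Tm = 2·14 + 4·6 = 52°C ✓ — passes.
P5 (21 nt, A=7 T=1 G=10 C=3): length 21 ✓; 3' end ACG has 2 G/C ✓; longest run = 4 ✓; Tm = 2·8 + 4·13 = 68°C, outside 49–65°C ✗ — fails.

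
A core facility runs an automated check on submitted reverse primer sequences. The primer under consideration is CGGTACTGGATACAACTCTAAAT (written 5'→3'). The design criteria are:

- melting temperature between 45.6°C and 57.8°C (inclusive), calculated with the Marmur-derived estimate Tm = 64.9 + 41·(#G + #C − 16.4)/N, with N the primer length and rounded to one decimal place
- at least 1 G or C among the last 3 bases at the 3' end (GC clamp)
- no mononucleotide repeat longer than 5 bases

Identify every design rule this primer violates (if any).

Fails: GC clamp.

Base counts: A=8, T=6, G=4, C=5 (length 23).
Tm: Tm = 64.9 + 41·(9 − 16.4)/23 = 51.7°C ✓
GC clamp: 3' end AAT has 0 G/C, need ≥1 ✗
homopolymer run: longest run = 3 ✓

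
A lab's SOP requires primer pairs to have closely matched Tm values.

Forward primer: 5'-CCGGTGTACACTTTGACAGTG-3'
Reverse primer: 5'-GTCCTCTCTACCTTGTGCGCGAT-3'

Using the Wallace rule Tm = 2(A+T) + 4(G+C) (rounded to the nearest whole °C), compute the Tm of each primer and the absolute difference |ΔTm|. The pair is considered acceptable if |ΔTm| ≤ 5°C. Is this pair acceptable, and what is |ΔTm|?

|ΔTm| = 8°C; the pair is not acceptable.

Forward: A=4 T=6 G=6 C=5 → Tm = 2·10 + 4·11 = 64°C.
Reverse: A=2 T=8 G=5 C=8 → Tm = 2·10 + 4·13 = 72°C.
|ΔTm| = |64 − 72| = 8°C, > 5°C.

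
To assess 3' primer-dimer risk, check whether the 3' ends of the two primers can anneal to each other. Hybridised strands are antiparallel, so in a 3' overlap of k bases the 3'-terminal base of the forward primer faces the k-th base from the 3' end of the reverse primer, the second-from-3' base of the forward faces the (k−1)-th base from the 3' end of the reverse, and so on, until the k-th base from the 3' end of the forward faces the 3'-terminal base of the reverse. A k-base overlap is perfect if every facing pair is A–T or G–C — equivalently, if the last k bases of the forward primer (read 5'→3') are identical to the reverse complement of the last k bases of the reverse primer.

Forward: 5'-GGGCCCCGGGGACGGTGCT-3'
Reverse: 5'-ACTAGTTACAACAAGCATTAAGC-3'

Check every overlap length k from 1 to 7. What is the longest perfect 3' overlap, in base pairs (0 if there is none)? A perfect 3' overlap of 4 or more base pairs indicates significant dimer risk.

Longest perfect overlap: 3 complementary base pairs; below the dimer-risk threshold (threshold 4).

Last 7 bases (5'→3') — forward …CGGTGCT, reverse …ATTAAGC.
Reverse complement of the reverse primer's last 7 bases: GCTTAAT; its first k bases are the reverse complement of the reverse primer's last k bases, so a perfect k-base overlap needs the forward primer's last k bases to equal them.
Comparing (forward last k vs required): k=1: T vs G ✗; k=2: CT vs GC ✗; k=3: GCT vs GCT ✓; k=4: TGCT vs GCTT ✗; k=5: GTGCT vs GCTTA ✗; k=6: GGTGCT vs GCTTAA ✗; k=7: CGGTGCT vs GCTTAAT ✗.
Only k = 3 is perfect, so the longest perfect 3' overlap is 3.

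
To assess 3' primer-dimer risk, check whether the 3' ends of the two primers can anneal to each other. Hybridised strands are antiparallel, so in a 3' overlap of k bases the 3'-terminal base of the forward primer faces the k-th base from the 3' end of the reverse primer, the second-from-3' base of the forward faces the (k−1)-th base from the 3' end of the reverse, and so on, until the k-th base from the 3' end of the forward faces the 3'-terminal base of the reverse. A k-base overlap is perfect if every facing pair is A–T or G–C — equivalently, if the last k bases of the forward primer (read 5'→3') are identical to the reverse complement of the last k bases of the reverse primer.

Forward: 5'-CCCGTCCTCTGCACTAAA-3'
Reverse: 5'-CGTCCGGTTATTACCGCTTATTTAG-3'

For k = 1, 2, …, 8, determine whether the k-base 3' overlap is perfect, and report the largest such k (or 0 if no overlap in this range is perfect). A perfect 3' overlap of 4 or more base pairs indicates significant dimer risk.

Last 8 bases (5'→3') — forward …GCACTAAA, reverse …TTATTTAG.
Reverse complement of the reverse primer's last 8 bases: CTAAATAA; its first k bases are the reverse complement of the reverse primer's last k bases, so a perfect k-base overlap needs the forward primer's last k bases to equal them.
Comparing (forward last k vs required): k=1: A vs C ✗; k=2: AA vs CT ✗; k=3: AAA vs CTA ✗; k=4: TAAA vs CTAA ✗; k=5: CTAAA vs CTAAA ✓; k=6: ACTAAA vs CTAAAT ✗; k=7: CACTAAA vs CTAAATA ✗; k=8: GCACTAAA vs CTAAATAA ✗.
Only k = 5 is perfect, so the longest perfect 3' overlap is 5.

Longest perfect overlap: 5 complementary base pairs; significant dimer risk (threshold 4).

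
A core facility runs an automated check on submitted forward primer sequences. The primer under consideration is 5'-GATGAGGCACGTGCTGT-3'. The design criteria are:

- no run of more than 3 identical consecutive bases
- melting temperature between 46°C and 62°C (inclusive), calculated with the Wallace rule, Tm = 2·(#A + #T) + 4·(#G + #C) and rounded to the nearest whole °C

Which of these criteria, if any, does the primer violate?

Base counts: A=3, T=4, G=7, C=3 (length 17).
homopolymer run: longest run = 2 ✓
Tm: Tm = 2·7 + 4·10 = 54°C ✓

Meets all criteria.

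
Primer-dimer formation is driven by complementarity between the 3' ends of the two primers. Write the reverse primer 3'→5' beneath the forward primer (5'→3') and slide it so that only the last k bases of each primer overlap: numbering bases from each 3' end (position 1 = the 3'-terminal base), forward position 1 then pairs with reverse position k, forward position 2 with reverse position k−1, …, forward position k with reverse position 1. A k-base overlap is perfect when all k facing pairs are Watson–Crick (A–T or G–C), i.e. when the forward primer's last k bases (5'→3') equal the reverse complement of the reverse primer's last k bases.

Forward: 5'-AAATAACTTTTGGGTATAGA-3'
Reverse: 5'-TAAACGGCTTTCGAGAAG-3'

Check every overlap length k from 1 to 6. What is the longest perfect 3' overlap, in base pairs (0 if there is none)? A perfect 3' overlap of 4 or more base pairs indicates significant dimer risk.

Last 6 bases (5'→3') — forward …TATAGA, reverse …GAGAAG.
Reverse complement of the reverse primer's last 6 bases: CTTCTC; its first k bases are the reverse complement of the reverse primer's last k bases, so a perfect k-base overlap needs the forward primer's last k bases to equal them.
Comparing (forward last k vs required): k=1: A vs C ✗; k=2: GA vs CT ✗; k=3: AGA vs CTT ✗; k=4: TAGA vs CTTC ✗; k=5: ATAGA vs CTTCT ✗; k=6: TATAGA vs CTTCTC ✗.
No overlap length from 1 to 6 is perfect, so the longest perfect 3' overlap is 0.

Longest perfect overlap: 0 complementary base pairs; below the dimer-risk threshold (threshold 4).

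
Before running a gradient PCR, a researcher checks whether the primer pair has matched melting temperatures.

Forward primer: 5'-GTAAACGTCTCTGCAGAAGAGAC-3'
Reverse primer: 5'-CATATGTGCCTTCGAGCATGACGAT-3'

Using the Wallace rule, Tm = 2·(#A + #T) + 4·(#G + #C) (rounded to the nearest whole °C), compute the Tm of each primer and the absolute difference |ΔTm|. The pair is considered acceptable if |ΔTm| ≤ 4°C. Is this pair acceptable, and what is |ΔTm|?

Forward: A=8 T=4 G=6 C=5 → Tm = 2·12 + 4·11 = 68°C.
Reverse: A=6 T=7 G=6 C=6 → Tm = 2·13 + 4·12 = 74°C.
|ΔTm| = |68 − 74| = 6°C, > 4°C.

|ΔTm| = 6°C; the pair is not acceptable.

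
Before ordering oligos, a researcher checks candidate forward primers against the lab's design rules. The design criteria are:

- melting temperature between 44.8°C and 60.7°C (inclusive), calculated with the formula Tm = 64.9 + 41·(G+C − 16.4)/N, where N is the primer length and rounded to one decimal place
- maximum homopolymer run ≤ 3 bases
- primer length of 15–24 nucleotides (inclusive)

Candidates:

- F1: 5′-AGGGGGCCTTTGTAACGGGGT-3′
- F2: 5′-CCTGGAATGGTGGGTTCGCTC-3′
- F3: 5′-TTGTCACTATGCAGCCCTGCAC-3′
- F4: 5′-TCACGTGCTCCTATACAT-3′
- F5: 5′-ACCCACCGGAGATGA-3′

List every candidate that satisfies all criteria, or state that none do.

F1 (21 nt, A=3 T=5 G=10 C=3): Tm = 64.9 + 41·(13 − 16.4)/21 = 58.3°C ✓; longest run = 5, exceeds 3 ✗; length 21 ✓ — fails.
F2 (21 nt, A=2 T=6 G=8 C=5): Tm = 64.9 + 41·(13 − 16.4)/21 = 58.3°C ✓; longest run = 3 ✓; length 21 ✓ — passes.
F3 (22 nt, A=4 T=6 G=4 C=8): Tm = 64.9 + 41·(12 − 16.4)/22 = 56.7°C ✓; longest run = 3 ✓; length 22 ✓ — passes.
F4 (18 nt, A=4 T=6 G=2 C=6): Tm = 64.9 + 41·(8 − 16.4)/18 = 45.8°C ✓; longest run = 2 ✓; length 18 ✓ — passes.
F5 (15 nt, A=5 T=1 G=4 C=5): Tm = 64.9 + 41·(9 − 16.4)/15 = 44.7°C, outside 44.8–60.7°C ✗; longest run = 3 ✓; length 15 ✓ — fails.

F2, F3 and F4.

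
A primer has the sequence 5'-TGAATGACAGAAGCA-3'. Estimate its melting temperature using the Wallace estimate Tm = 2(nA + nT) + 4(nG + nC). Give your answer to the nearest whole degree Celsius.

42°C

Base counts: A=7, T=2, G=4, C=2 (length 15).
Tm = 2·(7+2) + 4·(4+2) = 2·9 + 4·6 = 18 + 24 = 42°C.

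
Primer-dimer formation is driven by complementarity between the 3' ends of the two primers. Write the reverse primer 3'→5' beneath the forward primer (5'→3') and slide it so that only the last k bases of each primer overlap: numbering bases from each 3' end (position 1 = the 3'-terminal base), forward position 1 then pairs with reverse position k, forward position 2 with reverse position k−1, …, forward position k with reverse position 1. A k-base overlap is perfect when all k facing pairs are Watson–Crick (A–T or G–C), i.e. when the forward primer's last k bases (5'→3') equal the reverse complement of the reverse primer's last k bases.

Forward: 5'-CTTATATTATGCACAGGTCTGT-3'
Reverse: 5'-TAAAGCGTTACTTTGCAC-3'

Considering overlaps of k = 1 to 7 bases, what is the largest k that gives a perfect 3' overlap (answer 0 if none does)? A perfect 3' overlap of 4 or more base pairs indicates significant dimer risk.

Longest perfect overlap: 2 complementary base pairs; below the dimer-risk threshold (threshold 4).

Last 7 bases (5'→3') — forward …GGTCTGT, reverse …TTTGCAC.
Reverse complement of the reverse primer's last 7 bases: GTGCAAA; its first k bases are the reverse complement of the reverse primer's last k bases, so a perfect k-base overlap needs the forward primer's last k bases to equal them.
Comparing (forward last k vs required): k=1: T vs G ✗; k=2: GT vs GT ✓; k=3: TGT vs GTG ✗; k=4: CTGT vs GTGC ✗; k=5: TCTGT vs GTGCA ✗; k=6: GTCTGT vs GTGCAA ✗; k=7: GGTCTGT vs GTGCAAA ✗.
Only k = 2 is perfect, so the longest perfect 3' overlap is 2.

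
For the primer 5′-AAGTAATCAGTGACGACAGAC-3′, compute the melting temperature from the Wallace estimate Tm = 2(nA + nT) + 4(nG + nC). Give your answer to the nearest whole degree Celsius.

Base counts: A=9, T=3, G=5, C=4 (length 21).
Tm = 2·(9+3) + 4·(5+4) = 2·12 + 4·9 = 24 + 36 = 60°C.

60°C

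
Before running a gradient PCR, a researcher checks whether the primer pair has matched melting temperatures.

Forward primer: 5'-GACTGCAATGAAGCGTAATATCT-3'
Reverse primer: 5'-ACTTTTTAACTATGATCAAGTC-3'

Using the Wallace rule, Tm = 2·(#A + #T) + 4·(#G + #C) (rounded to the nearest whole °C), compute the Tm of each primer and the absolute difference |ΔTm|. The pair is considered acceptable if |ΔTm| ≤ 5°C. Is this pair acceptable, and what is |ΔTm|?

|ΔTm| = 8°C; the pair is not acceptable.

Forward: A=8 T=6 G=5 C=4 → Tm = 2·14 + 4·9 = 64°C.
Reverse: A=7 T=9 G=2 C=4 → Tm = 2·16 + 4·6 = 56°C.
|ΔTm| = |64 − 56| = 8°C, > 5°C.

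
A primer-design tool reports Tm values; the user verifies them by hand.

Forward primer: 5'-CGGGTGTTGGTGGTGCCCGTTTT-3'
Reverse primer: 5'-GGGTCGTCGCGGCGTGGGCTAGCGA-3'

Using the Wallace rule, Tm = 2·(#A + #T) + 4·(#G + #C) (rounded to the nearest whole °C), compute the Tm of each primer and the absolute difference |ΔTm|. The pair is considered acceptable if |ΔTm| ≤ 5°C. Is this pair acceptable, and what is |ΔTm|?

Forward: A=0 T=9 G=10 C=4 → Tm = 2·9 + 4·14 = 74°C.
Reverse: A=2 T=4 G=13 C=6 → Tm = 2·6 + 4·19 = 88°C.
|ΔTm| = |74 − 88| = 14°C, > 5°C.

|ΔTm| = 14°C; the pair is not acceptable.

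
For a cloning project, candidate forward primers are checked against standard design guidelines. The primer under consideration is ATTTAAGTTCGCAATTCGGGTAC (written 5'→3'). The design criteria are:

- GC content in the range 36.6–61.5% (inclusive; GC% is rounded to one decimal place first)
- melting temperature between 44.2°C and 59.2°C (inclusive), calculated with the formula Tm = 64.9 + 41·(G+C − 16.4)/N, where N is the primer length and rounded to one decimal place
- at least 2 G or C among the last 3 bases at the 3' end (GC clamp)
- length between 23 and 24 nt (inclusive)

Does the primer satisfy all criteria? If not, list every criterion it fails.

Base counts: A=6, T=8, G=5, C=4 (length 23).
GC content: GC 9/23 = 39.1% ✓
Tm: Tm = 64.9 + 41·(9 − 16.4)/23 = 51.7°C ✓
GC clamp: 3' end TAC has 1 G/C, need ≥2 ✗
length: length 23 ✓

Fails: GC clamp.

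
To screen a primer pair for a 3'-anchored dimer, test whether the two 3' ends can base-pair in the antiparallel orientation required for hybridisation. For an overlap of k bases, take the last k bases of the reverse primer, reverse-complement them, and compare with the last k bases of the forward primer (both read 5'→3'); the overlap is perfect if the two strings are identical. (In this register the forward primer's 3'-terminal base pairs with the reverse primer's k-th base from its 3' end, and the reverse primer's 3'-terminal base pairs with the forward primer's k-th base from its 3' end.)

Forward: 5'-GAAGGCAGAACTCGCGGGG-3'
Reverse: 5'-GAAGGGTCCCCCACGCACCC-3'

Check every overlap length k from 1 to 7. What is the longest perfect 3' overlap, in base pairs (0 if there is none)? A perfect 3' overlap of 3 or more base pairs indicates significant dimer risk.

Longest perfect overlap: 3 complementary base pairs; significant dimer risk (threshold 3).

Last 7 bases (5'→3') — forward …CGCGGGG, reverse …CGCACCC.
Reverse complement of the reverse primer's last 7 bases: GGGTGCG; its first k bases are the reverse complement of the reverse primer's last k bases, so a perfect k-base overlap needs the forward primer's last k bases to equal them.
Comparing (forward last k vs required): k=1: G vs G ✓; k=2: GG vs GG ✓; k=3: GGG vs GGG ✓; k=4: GGGG vs GGGT ✗; k=5: CGGGG vs GGGTG ✗; k=6: GCGGGG vs GGGTGC ✗; k=7: CGCGGGG vs GGGTGCG ✗.
Perfect overlaps at k = 1, 2, 3; the largest is 3.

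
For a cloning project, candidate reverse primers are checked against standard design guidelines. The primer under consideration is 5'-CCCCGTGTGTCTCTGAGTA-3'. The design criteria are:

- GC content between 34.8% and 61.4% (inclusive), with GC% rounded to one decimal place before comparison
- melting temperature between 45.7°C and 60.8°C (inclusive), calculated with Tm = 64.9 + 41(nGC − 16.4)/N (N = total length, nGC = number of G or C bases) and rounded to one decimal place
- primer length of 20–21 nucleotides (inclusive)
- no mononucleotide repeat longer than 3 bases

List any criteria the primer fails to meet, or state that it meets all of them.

Fails: length, homopolymer run.

Base counts: A=2, T=6, G=5, C=6 (length 19).
GC content: GC 11/19 = 57.9% ✓
Tm: Tm = 64.9 + 41·(11 − 16.4)/19 = 53.2°C ✓
length: length 19, outside 20–21 ✗
homopolymer run: longest run = 4, exceeds 3 ✗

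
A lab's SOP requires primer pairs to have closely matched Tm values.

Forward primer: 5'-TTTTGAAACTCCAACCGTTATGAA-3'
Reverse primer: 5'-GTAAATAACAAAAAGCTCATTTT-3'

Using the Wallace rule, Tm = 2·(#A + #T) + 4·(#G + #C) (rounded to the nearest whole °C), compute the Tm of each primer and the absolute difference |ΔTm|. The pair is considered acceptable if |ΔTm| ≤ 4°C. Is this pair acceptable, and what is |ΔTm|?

Forward: A=8 T=8 G=3 C=5 → Tm = 2·16 + 4·8 = 64°C.
Reverse: A=11 T=7 G=2 C=3 → Tm = 2·18 + 4·5 = 56°C.
|ΔTm| = |64 − 56| = 8°C, > 4°C.

|ΔTm| = 8°C; the pair is not acceptable.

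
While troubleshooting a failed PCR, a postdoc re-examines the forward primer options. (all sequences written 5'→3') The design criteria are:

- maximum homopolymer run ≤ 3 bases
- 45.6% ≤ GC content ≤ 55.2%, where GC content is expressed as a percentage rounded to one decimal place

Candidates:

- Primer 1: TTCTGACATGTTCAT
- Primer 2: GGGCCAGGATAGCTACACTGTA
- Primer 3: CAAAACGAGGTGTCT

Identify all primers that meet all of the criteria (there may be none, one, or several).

Primer 1 (15 nt, A=3 T=7 G=2 C=3): longest run = 2 ✓; GC 5/15 = 33.3%, outside 45.6–55.2% ✗ — fails.
Primer 2 (22 nt, A=6 T=4 G=7 C=5): longest run = 3 ✓; GC 12/22 = 54.5% ✓ — passes.
Primer 3 (15 nt, A=5 T=3 G=4 C=3): longest run = 4, exceeds 3 ✗; GC 7/15 = 46.7% ✓ — fails.

Primer 2 only.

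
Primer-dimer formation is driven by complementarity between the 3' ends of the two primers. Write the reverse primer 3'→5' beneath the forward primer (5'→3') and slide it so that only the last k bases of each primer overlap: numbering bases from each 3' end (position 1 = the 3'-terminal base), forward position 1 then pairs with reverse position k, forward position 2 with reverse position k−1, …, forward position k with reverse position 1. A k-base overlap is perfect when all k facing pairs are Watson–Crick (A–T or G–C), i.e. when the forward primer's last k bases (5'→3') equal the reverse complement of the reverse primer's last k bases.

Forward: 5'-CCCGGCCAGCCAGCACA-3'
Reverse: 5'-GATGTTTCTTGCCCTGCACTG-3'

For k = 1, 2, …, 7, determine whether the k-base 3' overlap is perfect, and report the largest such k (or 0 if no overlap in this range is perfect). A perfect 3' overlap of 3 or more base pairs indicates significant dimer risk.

Longest perfect overlap: 2 complementary base pairs; below the dimer-risk threshold (threshold 3).

Last 7 bases (5'→3') — forward …CAGCACA, reverse …TGCACTG.
Reverse complement of the reverse primer's last 7 bases: CAGTGCA; its first k bases are the reverse complement of the reverse primer's last k bases, so a perfect k-base overlap needs the forward primer's last k bases to equal them.
Comparing (forward last k vs required): k=1: A vs C ✗; k=2: CA vs CA ✓; k=3: ACA vs CAG ✗; k=4: CACA vs CAGT ✗; k=5: GCACA vs CAGTG ✗; k=6: AGCACA vs CAGTGC ✗; k=7: CAGCACA vs CAGTGCA ✗.
Only k = 2 is perfect, so the longest perfect 3' overlap is 2.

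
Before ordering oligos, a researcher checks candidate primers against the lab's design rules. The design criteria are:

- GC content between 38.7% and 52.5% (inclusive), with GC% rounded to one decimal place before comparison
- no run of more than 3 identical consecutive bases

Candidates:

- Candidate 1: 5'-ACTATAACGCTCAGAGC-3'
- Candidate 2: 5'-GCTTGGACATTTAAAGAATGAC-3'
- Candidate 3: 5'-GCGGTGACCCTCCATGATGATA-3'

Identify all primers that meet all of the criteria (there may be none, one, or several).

Candidate 1 (17 nt, A=6 T=3 G=3 C=5): GC 8/17 = 47.1% ✓; longest run = 2 ✓ — passes.
Candidate 2 (22 nt, A=8 T=6 G=5 C=3): GC 8/22 = 36.4%, outside 38.7–52.5% ✗; longest run = 3 ✓ — fails.
Candidate 3 (22 nt, A=5 T=5 G=6 C=6): GC 12/22 = 54.5%, outside 38.7–52.5% ✗; longest run = 3 ✓ — fails.

Candidate 1 only.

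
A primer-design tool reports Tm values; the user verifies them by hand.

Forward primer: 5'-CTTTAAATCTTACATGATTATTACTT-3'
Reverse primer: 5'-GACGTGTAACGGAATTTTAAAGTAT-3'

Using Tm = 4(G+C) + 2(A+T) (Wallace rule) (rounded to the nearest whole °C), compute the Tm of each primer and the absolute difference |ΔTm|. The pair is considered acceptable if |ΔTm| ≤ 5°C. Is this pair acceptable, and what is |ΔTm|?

Forward: A=8 T=13 G=1 C=4 → Tm = 2·21 + 4·5 = 62°C.
Reverse: A=9 T=8 G=6 C=2 → Tm = 2·17 + 4·8 = 66°C.
|ΔTm| = |62 − 66| = 4°C, ≤ 5°C.

|ΔTm| = 4°C; the pair is acceptable.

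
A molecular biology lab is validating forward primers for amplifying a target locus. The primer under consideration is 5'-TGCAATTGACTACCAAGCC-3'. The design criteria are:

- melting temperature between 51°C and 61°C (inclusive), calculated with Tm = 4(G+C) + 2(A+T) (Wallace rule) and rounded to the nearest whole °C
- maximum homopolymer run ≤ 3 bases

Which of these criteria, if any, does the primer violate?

Base counts: A=6, T=4, G=3, C=6 (length 19).
Tm: Tm = 2·10 + 4·9 = 56°C ✓
homopolymer run: longest run = 2 ✓

Meets all criteria.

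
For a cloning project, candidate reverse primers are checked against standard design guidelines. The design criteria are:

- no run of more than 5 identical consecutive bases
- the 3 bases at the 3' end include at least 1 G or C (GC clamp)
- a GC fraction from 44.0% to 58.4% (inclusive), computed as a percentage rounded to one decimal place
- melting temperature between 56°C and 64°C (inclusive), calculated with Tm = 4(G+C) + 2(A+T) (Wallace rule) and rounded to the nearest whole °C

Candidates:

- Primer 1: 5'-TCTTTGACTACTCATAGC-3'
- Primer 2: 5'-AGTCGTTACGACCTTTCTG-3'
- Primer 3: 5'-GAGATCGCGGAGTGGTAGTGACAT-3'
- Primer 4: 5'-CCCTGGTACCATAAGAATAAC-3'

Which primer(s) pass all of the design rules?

Primer 1 (18 nt, A=4 T=7 G=2 C=5): longest run = 3 ✓; 3' end AGC has 2 G/C ✓; GC 7/18 = 38.9%, outside 44.0–58.4% ✗; Tm = 2·11 + 4·7 = 50°C, outside 56–64°C ✗ — fails.
Primer 2 (19 nt, A=3 T=7 G=4 C=5): longest run = 3 ✓; 3' end CTG has 2 G/C ✓; GC 9/19 = 47.4% ✓; Tm = 2·10 + 4·9 = 56°C ✓ — passes.
Primer 3 (24 nt, A=6 T=5 G=10 C=3): longest run = 2 ✓; 3' end CAT has 1 G/C ✓; GC 13/24 = 54.2% ✓; Tm = 2·11 + 4·13 = 74°C, outside 56–64°C ✗ — fails.
Primer 4 (21 nt, A=8 T=4 G=3 C=6): longest run = 3 ✓; 3' end AAC has 1 G/C ✓; GC 9/21 = 42.9%, outside 44.0–58.4% ✗; Tm = 2·12 + 4·9 = 60°C ✓ — fails.

Primer 2 only.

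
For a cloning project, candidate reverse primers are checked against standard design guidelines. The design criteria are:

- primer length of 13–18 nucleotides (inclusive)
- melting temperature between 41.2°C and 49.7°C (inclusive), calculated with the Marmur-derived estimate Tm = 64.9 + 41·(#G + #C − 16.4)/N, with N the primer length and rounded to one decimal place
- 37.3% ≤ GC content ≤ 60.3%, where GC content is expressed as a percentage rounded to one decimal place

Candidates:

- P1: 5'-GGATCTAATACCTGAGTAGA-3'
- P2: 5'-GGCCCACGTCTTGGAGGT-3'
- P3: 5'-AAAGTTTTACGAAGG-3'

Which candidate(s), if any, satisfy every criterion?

None of the candidates satisfy all criteria.

P1 (20 nt, A=7 T=5 G=5 C=3): length 20, outside 13–18 ✗; Tm = 64.9 + 41·(8 − 16.4)/20 = 47.7°C ✓; GC 8/20 = 40.0% ✓ — fails.
P2 (18 nt, A=2 T=4 G=7 C=5): length 18 ✓; Tm = 64.9 + 41·(12 − 16.4)/18 = 54.9°C, outside 41.2–49.7°C ✗; GC 12/18 = 66.7%, outside 37.3–60.3% ✗ — fails.
P3 (15 nt, A=6 T=4 G=4 C=1): length 15 ✓; Tm = 64.9 + 41·(5 − 16.4)/15 = 33.7°C, outside 41.2–49.7°C ✗; GC 5/15 = 33.3%, outside 37.3–60.3% ✗ — fails.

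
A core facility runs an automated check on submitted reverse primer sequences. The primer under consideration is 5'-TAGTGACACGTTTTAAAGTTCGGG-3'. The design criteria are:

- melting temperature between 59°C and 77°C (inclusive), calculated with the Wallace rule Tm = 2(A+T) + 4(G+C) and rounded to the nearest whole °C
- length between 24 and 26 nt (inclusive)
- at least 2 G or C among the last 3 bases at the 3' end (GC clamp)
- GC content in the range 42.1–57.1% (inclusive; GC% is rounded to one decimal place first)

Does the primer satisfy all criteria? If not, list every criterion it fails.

Fails: GC content.

Base counts: A=6, T=8, G=7, C=3 (length 24).
Tm: Tm = 2·14 + 4·10 = 68°C ✓
length: length 24 ✓
GC clamp: 3' end GGG has 3 G/C ✓
GC content: GC 10/24 = 41.7%, outside 42.1–57.1% ✗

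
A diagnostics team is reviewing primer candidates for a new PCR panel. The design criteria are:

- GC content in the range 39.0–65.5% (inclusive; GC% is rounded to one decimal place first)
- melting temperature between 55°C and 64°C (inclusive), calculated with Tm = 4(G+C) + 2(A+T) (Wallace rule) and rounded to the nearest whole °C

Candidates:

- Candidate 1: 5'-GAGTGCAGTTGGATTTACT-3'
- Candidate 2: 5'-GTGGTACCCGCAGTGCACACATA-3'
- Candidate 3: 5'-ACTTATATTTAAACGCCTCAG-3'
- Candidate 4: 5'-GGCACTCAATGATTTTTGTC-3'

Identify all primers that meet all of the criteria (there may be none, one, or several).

Candidate 1 (19 nt, A=4 T=7 G=6 C=2): GC 8/19 = 42.1% ✓; Tm = 2·11 + 4·8 = 54°C, outside 55–64°C ✗ — fails.
Candidate 2 (23 nt, A=6 T=4 G=6 C=7): GC 13/23 = 56.5% ✓; Tm = 2·10 + 4·13 = 72°C, outside 55–64°C ✗ — fails.
Candidate 3 (21 nt, A=7 T=7 G=2 C=5): GC 7/21 = 33.3%, outside 39.0–65.5% ✗; Tm = 2·14 + 4·7 = 56°C ✓ — fails.
Candidate 4 (20 nt, A=4 T=8 G=4 C=4): GC 8/20 = 40.0% ✓; Tm = 2·12 + 4·8 = 56°C ✓ — passes.

Candidate 4 only.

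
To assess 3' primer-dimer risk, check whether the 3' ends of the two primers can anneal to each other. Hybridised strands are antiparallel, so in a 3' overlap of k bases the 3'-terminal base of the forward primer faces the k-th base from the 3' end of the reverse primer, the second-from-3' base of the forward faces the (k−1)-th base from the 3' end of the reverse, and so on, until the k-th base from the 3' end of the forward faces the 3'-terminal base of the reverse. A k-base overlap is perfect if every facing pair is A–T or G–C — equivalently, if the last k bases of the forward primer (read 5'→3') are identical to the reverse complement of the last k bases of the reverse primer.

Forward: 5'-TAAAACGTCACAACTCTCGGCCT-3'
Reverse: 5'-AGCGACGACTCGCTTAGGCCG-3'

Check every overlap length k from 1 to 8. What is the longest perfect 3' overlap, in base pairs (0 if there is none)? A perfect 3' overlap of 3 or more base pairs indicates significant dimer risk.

Longest perfect overlap: 6 complementary base pairs; significant dimer risk (threshold 3).

Last 8 bases (5'→3') — forward …CTCGGCCT, reverse …TTAGGCCG.
Reverse complement of the reverse primer's last 8 bases: CGGCCTAA; its first k bases are the reverse complement of the reverse primer's last k bases, so a perfect k-base overlap needs the forward primer's last k bases to equal them.
Comparing (forward last k vs required): k=1: T vs C ✗; k=2: CT vs CG ✗; k=3: CCT vs CGG ✗; k=4: GCCT vs CGGC ✗; k=5: GGCCT vs CGGCC ✗; k=6: CGGCCT vs CGGCCT ✓; k=7: TCGGCCT vs CGGCCTA ✗; k=8: CTCGGCCT vs CGGCCTAA ✗.
Only k = 6 is perfect, so the longest perfect 3' overlap is 6.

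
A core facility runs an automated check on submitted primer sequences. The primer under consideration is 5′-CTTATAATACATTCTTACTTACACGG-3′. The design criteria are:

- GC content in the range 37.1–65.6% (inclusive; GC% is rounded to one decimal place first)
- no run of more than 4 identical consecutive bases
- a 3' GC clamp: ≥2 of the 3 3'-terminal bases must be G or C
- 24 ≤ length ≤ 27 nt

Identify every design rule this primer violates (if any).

Base counts: A=8, T=10, G=2, C=6 (length 26).
GC content: GC 8/26 = 30.8%, outside 37.1–65.6% ✗
homopolymer run: longest run = 2 ✓
GC clamp: 3' end CGG has 3 G/C ✓
length: length 26 ✓

Fails: GC content.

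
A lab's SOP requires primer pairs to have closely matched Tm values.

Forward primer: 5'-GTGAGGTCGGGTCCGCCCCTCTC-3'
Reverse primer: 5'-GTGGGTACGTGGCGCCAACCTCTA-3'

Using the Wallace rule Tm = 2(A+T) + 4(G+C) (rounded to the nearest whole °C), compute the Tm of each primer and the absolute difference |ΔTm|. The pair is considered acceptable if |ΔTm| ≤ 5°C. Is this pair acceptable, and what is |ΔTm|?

|ΔTm| = 2°C; the pair is acceptable.

Forward: A=1 T=5 G=8 C=9 → Tm = 2·6 + 4·17 = 80°C.
Reverse: A=4 T=5 G=8 C=7 → Tm = 2·9 + 4·15 = 78°C.
|ΔTm| = |80 − 78| = 2°C, ≤ 5°C.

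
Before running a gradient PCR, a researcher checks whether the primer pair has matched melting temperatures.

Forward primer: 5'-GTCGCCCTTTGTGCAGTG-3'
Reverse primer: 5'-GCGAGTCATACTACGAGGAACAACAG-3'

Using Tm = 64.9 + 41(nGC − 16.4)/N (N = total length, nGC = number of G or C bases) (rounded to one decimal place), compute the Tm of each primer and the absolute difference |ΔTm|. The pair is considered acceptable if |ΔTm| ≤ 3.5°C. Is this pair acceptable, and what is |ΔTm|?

Forward: G+C = 11, N = 18 → Tm = 64.9 + 41·(11 − 16.4)/18 = 52.6°C.
Reverse: G+C = 13, N = 26 → Tm = 64.9 + 41·(13 − 16.4)/26 = 59.5°C.
|ΔTm| = |52.6 − 59.5| = 6.9°C, > 3.5°C.

|ΔTm| = 6.9°C; the pair is not acceptable.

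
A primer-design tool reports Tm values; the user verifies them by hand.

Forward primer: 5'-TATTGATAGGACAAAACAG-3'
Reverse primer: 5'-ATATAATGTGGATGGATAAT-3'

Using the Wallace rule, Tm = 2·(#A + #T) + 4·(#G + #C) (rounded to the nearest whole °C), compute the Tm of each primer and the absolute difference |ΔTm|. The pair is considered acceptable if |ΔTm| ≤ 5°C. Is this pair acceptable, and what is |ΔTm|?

|ΔTm| = 0°C; the pair is acceptable.

Forward: A=9 T=4 G=4 C=2 → Tm = 2·13 + 4·6 = 50°C.
Reverse: A=8 T=7 G=5 C=0 → Tm = 2·15 + 4·5 = 50°C.
|ΔTm| = |50 − 50| = 0°C, ≤ 5°C.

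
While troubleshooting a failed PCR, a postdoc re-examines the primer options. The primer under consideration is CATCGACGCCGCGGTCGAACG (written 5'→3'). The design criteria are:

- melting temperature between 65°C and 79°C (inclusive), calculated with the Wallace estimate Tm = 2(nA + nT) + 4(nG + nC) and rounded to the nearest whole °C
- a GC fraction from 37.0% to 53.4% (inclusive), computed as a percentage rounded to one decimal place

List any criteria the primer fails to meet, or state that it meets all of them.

Base counts: A=4, T=2, G=7, C=8 (length 21).
Tm: Tm = 2·6 + 4·15 = 72°C ✓
GC content: GC 15/21 = 71.4%, outside 37.0–53.4% ✗

Fails: GC content.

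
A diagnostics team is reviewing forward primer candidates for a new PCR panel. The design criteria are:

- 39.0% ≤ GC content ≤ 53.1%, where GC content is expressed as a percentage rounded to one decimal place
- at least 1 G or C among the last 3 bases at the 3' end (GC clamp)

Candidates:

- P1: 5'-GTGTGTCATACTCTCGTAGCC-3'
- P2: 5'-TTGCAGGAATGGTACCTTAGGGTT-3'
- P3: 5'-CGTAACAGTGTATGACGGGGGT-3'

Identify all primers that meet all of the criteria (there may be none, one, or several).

P1 (21 nt, A=3 T=7 G=5 C=6): GC 11/21 = 52.4% ✓; 3' end GCC has 3 G/C ✓ — passes.
P2 (24 nt, A=5 T=8 G=8 C=3): GC 11/24 = 45.8% ✓; 3' end GTT has 1 G/C ✓ — passes.
P3 (22 nt, A=5 T=5 G=9 C=3): GC 12/22 = 54.5%, outside 39.0–53.1% ✗; 3' end GGT has 2 G/C ✓ — fails.

P1 and P2.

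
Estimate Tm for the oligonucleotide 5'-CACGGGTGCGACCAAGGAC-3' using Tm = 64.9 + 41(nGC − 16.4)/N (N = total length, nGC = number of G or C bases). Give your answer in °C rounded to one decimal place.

Base counts: A=5, T=1, G=7, C=6; G+C = 13, N = 19.
Tm = 64.9 + 41·(13 − 16.4)/19 = 64.9 + -139.40/19 = 57.6°C.

57.6°C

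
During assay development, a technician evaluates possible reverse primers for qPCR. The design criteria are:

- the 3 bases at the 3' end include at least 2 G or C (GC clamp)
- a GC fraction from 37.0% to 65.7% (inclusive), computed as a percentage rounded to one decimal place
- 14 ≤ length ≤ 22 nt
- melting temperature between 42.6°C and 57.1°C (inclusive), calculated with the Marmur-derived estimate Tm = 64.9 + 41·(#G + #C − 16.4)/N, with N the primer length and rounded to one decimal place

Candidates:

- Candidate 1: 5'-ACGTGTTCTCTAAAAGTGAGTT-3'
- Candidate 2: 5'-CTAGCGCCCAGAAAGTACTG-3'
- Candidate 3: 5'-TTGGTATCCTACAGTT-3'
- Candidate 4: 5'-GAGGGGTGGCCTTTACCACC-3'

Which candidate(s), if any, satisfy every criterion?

Candidate 2 only.

Candidate 1 (22 nt, A=6 T=8 G=5 C=3): 3' end GTT has 1 G/C, need ≥2 ✗; GC 8/22 = 36.4%, outside 37.0–65.7% ✗; length 22 ✓; Tm = 64.9 + 41·(8 − 16.4)/22 = 49.2°C ✓ — fails.
Candidate 2 (20 nt, A=6 T=3 G=5 C=6): 3' end CTG has 2 G/C ✓; GC 11/20 = 55.0% ✓; length 20 ✓; Tm = 64.9 + 41·(11 − 16.4)/20 = 53.8°C ✓ — passes.
Candidate 3 (16 nt, A=3 T=7 G=3 C=3): 3' end GTT has 1 G/C, need ≥2 ✗; GC 6/16 = 37.5% ✓; length 16 ✓; Tm = 64.9 + 41·(6 − 16.4)/16 = 38.3°C, outside 42.6–57.1°C ✗ — fails.
Candidate 4 (20 nt, A=3 T=4 G=7 C=6): 3' end ACC has 2 G/C ✓; GC 13/20 = 65.0% ✓; length 20 ✓; Tm = 64.9 + 41·(13 − 16.4)/20 = 57.9°C, outside 42.6–57.1°C ✗ — fails.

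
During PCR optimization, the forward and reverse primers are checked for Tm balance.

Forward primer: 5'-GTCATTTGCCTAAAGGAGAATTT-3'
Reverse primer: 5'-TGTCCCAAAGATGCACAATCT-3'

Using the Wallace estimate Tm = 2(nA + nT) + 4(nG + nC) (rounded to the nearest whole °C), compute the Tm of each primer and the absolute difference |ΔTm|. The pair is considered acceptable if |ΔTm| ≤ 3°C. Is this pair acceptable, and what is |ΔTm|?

|ΔTm| = 2°C; the pair is acceptable.

Forward: A=7 T=8 G=5 C=3 → Tm = 2·15 + 4·8 = 62°C.
Reverse: A=7 T=5 G=3 C=6 → Tm = 2·12 + 4·9 = 60°C.
|ΔTm| = |62 − 60| = 2°C, ≤ 3°C.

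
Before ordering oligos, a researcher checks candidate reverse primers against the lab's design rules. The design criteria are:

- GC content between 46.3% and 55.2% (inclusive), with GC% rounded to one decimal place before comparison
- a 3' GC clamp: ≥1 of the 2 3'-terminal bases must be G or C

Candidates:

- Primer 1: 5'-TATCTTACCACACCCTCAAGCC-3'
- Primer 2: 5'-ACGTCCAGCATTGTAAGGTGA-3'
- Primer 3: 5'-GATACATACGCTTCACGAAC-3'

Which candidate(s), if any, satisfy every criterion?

Primer 1 (22 nt, A=6 T=5 G=1 C=10): GC 11/22 = 50.0% ✓; 3' end CC has 2 G/C ✓ — passes.
Primer 2 (21 nt, A=6 T=5 G=6 C=4): GC 10/21 = 47.6% ✓; 3' end GA has 1 G/C ✓ — passes.
Primer 3 (20 nt, A=7 T=4 G=3 C=6): GC 9/20 = 45.0%, outside 46.3–55.2% ✗; 3' end AC has 1 G/C ✓ — fails.

Primer 1 and Primer 2.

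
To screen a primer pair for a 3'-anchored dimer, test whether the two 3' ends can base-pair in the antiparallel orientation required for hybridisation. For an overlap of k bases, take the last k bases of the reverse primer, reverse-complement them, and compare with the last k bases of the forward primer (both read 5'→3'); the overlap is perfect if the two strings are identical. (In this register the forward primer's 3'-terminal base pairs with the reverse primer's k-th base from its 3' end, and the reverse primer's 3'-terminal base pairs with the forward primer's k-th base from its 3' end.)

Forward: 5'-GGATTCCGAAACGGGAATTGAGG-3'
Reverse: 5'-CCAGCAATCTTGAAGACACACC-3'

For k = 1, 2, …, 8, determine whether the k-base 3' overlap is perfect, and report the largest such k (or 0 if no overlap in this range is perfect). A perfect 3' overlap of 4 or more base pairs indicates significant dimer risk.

Longest perfect overlap: 2 complementary base pairs; below the dimer-risk threshold (threshold 4).

Last 8 bases (5'→3') — forward …AATTGAGG, reverse …GACACACC.
Reverse complement of the reverse primer's last 8 bases: GGTGTGTC; its first k bases are the reverse complement of the reverse primer's last k bases, so a perfect k-base overlap needs the forward primer's last k bases to equal them.
Comparing (forward last k vs required): k=1: G vs G ✓; k=2: GG vs GG ✓; k=3: AGG vs GGT ✗; k=4: GAGG vs GGTG ✗; k=5: TGAGG vs GGTGT ✗; k=6: TTGAGG vs GGTGTG ✗; k=7: ATTGAGG vs GGTGTGT ✗; k=8: AATTGAGG vs GGTGTGTC ✗.
Perfect overlaps at k = 1, 2; the largest is 2.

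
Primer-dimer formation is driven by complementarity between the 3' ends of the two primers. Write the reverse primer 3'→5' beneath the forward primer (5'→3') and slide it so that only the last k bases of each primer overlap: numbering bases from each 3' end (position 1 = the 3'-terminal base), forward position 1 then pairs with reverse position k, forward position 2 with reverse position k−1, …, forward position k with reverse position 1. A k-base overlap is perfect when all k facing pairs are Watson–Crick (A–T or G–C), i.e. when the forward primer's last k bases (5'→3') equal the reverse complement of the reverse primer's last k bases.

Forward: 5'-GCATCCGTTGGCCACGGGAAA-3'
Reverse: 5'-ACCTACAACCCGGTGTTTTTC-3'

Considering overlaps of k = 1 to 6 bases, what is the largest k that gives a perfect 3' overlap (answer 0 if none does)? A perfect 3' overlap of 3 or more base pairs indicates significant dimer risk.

Longest perfect overlap: 4 complementary base pairs; significant dimer risk (threshold 3).

Last 6 bases (5'→3') — forward …GGGAAA, reverse …TTTTTC.
Reverse complement of the reverse primer's last 6 bases: GAAAAA; its first k bases are the reverse complement of the reverse primer's last k bases, so a perfect k-base overlap needs the forward primer's last k bases to equal them.
Comparing (forward last k vs required): k=1: A vs G ✗; k=2: AA vs GA ✗; k=3: AAA vs GAA ✗; k=4: GAAA vs GAAA ✓; k=5: GGAAA vs GAAAA ✗; k=6: GGGAAA vs GAAAAA ✗.
Only k = 4 is perfect, so the longest perfect 3' overlap is 4.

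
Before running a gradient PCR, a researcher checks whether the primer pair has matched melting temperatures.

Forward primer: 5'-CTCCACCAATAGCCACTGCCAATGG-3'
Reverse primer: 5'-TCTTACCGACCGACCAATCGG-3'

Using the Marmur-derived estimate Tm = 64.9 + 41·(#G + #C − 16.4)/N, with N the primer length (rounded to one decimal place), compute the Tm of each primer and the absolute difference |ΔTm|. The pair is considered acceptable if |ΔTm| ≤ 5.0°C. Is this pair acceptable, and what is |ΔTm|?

Forward: G+C = 14, N = 25 → Tm = 64.9 + 41·(14 − 16.4)/25 = 61.0°C.
Reverse: G+C = 12, N = 21 → Tm = 64.9 + 41·(12 − 16.4)/21 = 56.3°C.
|ΔTm| = |61.0 − 56.3| = 4.7°C, ≤ 5.0°C.

|ΔTm| = 4.7°C; the pair is acceptable.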